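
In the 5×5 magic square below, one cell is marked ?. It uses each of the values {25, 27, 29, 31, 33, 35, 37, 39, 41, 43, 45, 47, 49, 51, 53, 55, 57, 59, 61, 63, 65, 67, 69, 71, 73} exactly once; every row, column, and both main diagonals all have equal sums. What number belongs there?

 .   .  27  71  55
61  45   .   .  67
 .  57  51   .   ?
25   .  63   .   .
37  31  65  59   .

29

The 25 entries sum to 1225, so each line sums to 1225/5 = 245.
Row 5 must total 245; the given cells sum to 192, so (5,5) = 53.
Column 3: 27 + 51 + 63 + 65 + ? = 245, so (2,3) = 39.
Using row 2: 61 + 45 + 39 + 67 + ? → (2,4) = 245 − 212 = 33.
The remaining cell in anti-diagonal is (4,2) = 245 − 176 = 69.
Using column 2: 45 + 57 + 69 + 31 + ? → (1,2) = 245 − 202 = 43.
Row 1: 43 + 27 + 71 + 55 + ? = 245, so (1,1) = 49.
From column 1, 245 − (49 + 61 + 25 + 37) gives (3,1) = 73.
Main diagonal needs 245; the known cells sum to 198, so (4,4) = 47.
Row 4 needs 245; the known cells sum to 204, so (4,5) = 41.
The remaining cell in column 4 is (3,4) = 245 − 210 = 35.
Column 5 needs 245; the known cells sum to 216, so (3,5) = 29.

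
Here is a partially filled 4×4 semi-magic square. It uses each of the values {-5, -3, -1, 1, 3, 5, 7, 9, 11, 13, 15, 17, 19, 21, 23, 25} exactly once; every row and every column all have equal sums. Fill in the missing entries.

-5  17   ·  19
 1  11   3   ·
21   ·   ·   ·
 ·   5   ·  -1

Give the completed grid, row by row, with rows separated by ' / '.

-5 17 9 19 / 1 11 3 25 / 21 7 15 -3 / 23 5 13 -1

The 16 entries sum to 160, so each line sums to 160/4 = 40.
Row 1 must total 40; the given cells sum to 31, so (1,3) = 9.
From row 2, 40 − (1 + 11 + 3) gives (2,4) = 25.
From column 1, 40 − (-5 + 1 + 21) gives (4,1) = 23.
Using column 2: 17 + 11 + 5 + ? → (3,2) = 40 − 33 = 7.
Using column 4: 19 + 25 + (-1) + ? → (3,4) = 40 − 43 = -3.
Row 3 must total 40; the given cells sum to 25, so (3,3) = 15.
The remaining cell in row 4 is (4,3) = 40 − 27 = 13.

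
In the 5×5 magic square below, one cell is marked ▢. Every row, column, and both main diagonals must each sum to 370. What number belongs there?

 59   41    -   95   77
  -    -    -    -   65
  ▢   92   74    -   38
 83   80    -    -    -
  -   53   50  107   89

Row 1: 59 + 41 + 95 + 77 + ? = 370, so (1,3) = 98.
Row 5 must total 370; the given cells sum to 299, so (5,1) = 71.
From column 2, 370 − (41 + 92 + 80 + 53) gives (2,2) = 104.
Column 5 must total 370; the given cells sum to 269, so (4,5) = 101.
Main diagonal: 59 + 104 + 74 + 89 + ? = 370, so (4,4) = 44.
From anti-diagonal, 370 − (77 + 74 + 80 + 71) gives (2,4) = 68.
Using row 4: 83 + 80 + 44 + 101 + ? → (4,3) = 370 − 308 = 62.
Column 3 must total 370; the given cells sum to 284, so (2,3) = 86.
From column 4, 370 − (95 + 68 + 44 + 107) gives (3,4) = 56.
Row 2 needs 370; the known cells sum to 323, so (2,1) = 47.
From row 3, 370 − (92 + 74 + 56 + 38) gives (3,1) = 110.

110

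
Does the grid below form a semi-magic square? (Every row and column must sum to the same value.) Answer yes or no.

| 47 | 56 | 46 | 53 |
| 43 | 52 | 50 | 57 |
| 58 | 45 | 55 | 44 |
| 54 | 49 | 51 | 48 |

Yes

Row 1: 47 + 56 + 46 + 53 = 202.
Row 2: 43 + 52 + 50 + 57 = 202.
Row 3: 58 + 45 + 55 + 44 = 202.
Row 4: 54 + 49 + 51 + 48 = 202.
Column 1: 47 + 43 + 58 + 54 = 202.
Column 2: 56 + 52 + 45 + 49 = 202.
Column 3: 46 + 50 + 55 + 51 = 202.
Column 4: 53 + 57 + 44 + 48 = 202.
All lines sum to 202.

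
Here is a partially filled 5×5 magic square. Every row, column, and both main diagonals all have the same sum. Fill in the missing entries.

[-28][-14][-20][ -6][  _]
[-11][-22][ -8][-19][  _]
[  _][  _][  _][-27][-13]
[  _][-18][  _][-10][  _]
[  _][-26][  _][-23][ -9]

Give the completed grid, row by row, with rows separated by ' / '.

Column 4 is already complete: -6 + -19 + -27 + -10 + -23 = -85, so that is the magic constant.
The remaining cell in row 1 is (1,5) = -85 − (-68) = -17.
Using row 2: -11 + (-22) + (-8) + (-19) + ? → (2,5) = -85 − (-60) = -25.
Column 2 must total -85; the given cells sum to -80, so (3,2) = -5.
Column 5 must total -85; the given cells sum to -64, so (4,5) = -21.
Main diagonal must total -85; the given cells sum to -69, so (3,3) = -16.
Anti-diagonal: -17 + (-19) + (-16) + (-18) + ? = -85, so (5,1) = -15.
Using row 3: -5 + (-16) + (-27) + (-13) + ? → (3,1) = -85 − (-61) = -24.
Row 5 must total -85; the given cells sum to -73, so (5,3) = -12.
The remaining cell in column 1 is (4,1) = -85 − (-78) = -7.
Column 3 needs -85; the known cells sum to -56, so (4,3) = -29.

-28 -14 -20 -6 -17 / -11 -22 -8 -19 -25 / -24 -5 -16 -27 -13 / -7 -18 -29 -10 -21 / -15 -26 -12 -23 -9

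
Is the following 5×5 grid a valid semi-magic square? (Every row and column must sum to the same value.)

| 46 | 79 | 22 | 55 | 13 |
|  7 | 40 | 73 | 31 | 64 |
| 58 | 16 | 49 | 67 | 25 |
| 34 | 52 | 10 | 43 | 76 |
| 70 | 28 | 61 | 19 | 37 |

Row 1: 46 + 79 + 22 + 55 + 13 = 215.
Row 2: 7 + 40 + 73 + 31 + 64 = 215.
Row 3: 58 + 16 + 49 + 67 + 25 = 215.
Row 4: 34 + 52 + 10 + 43 + 76 = 215.
Row 5: 70 + 28 + 61 + 19 + 37 = 215.
Column 1: 46 + 7 + 58 + 34 + 70 = 215.
Column 2: 79 + 40 + 16 + 52 + 28 = 215.
Column 3: 22 + 73 + 49 + 10 + 61 = 215.
Column 4: 55 + 31 + 67 + 43 + 19 = 215.
Column 5: 13 + 64 + 25 + 76 + 37 = 215.
All lines sum to 215.

Yes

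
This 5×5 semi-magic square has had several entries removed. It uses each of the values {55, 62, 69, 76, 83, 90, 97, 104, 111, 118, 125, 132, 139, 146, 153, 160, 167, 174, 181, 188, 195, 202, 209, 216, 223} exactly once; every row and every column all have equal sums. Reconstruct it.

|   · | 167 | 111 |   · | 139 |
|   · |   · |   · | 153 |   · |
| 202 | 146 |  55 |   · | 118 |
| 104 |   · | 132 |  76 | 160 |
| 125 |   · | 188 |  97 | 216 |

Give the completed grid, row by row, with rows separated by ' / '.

The 25 entries sum to 3475, so each line sums to 3475/5 = 695.
Row 3 needs 695; the known cells sum to 521, so (3,4) = 174.
Row 4 needs 695; the known cells sum to 472, so (4,2) = 223.
Row 5 must total 695; the given cells sum to 626, so (5,2) = 69.
Column 2: 167 + 146 + 223 + 69 + ? = 695, so (2,2) = 90.
Column 3: 111 + 55 + 132 + 188 + ? = 695, so (2,3) = 209.
Using column 4: 153 + 174 + 76 + 97 + ? → (1,4) = 695 − 500 = 195.
The remaining cell in column 5 is (2,5) = 695 − 633 = 62.
Row 1: 167 + 111 + 195 + 139 + ? = 695, so (1,1) = 83.
Row 2 must total 695; the given cells sum to 514, so (2,1) = 181.

83 167 111 195 139 / 181 90 209 153 62 / 202 146 55 174 118 / 104 223 132 76 160 / 125 69 188 97 216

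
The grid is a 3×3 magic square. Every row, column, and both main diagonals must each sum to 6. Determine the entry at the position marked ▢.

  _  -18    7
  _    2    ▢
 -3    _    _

Row 1 must total 6; the given cells sum to -11, so (1,1) = 17.
Column 1 must total 6; the given cells sum to 14, so (2,1) = -8.
From column 2, 6 − (-18 + 2) gives (3,2) = 22.
Using main diagonal: 17 + 2 + ? → (3,3) = 6 − 19 = -13.
The remaining cell in row 2 is (2,3) = 6 − (-6) = 12.

12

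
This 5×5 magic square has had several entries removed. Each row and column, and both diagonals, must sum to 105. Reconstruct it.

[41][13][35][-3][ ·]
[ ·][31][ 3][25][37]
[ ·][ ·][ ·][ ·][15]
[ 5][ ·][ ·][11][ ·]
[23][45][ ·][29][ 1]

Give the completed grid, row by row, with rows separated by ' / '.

Row 1 must total 105; the given cells sum to 86, so (1,5) = 19.
Using row 2: 31 + 3 + 25 + 37 + ? → (2,1) = 105 − 96 = 9.
Using row 5: 23 + 45 + 29 + 1 + ? → (5,3) = 105 − 98 = 7.
Using column 1: 41 + 9 + 5 + 23 + ? → (3,1) = 105 − 78 = 27.
The remaining cell in column 4 is (3,4) = 105 − 62 = 43.
Using column 5: 19 + 37 + 15 + 1 + ? → (4,5) = 105 − 72 = 33.
Main diagonal must total 105; the given cells sum to 84, so (3,3) = 21.
The remaining cell in anti-diagonal is (4,2) = 105 − 88 = 17.
Using row 3: 27 + 21 + 43 + 15 + ? → (3,2) = 105 − 106 = -1.
Row 4: 5 + 17 + 11 + 33 + ? = 105, so (4,3) = 39.

41 13 35 -3 19 / 9 31 3 25 37 / 27 -1 21 43 15 / 5 17 39 11 33 / 23 45 7 29 1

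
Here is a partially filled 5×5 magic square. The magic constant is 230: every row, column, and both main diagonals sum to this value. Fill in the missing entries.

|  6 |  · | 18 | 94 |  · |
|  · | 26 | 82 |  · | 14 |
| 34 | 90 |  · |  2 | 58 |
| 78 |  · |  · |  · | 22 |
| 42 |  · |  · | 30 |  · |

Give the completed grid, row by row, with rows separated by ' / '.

Row 3: 34 + 90 + 2 + 58 + ? = 230, so (3,3) = 46.
Column 1 needs 230; the known cells sum to 160, so (2,1) = 70.
Row 2: 70 + 26 + 82 + 14 + ? = 230, so (2,4) = 38.
Using column 4: 94 + 38 + 2 + 30 + ? → (4,4) = 230 − 164 = 66.
Using main diagonal: 6 + 26 + 46 + 66 + ? → (5,5) = 230 − 144 = 86.
The remaining cell in column 5 is (1,5) = 230 − 180 = 50.
Using anti-diagonal: 50 + 38 + 46 + 42 + ? → (4,2) = 230 − 176 = 54.
From row 1, 230 − (6 + 18 + 94 + 50) gives (1,2) = 62.
The remaining cell in row 4 is (4,3) = 230 − 220 = 10.
Column 2 must total 230; the given cells sum to 232, so (5,2) = -2.
Using column 3: 18 + 82 + 46 + 10 + ? → (5,3) = 230 − 156 = 74.

6 62 18 94 50 / 70 26 82 38 14 / 34 90 46 2 58 / 78 54 10 66 22 / 42 -2 74 30 86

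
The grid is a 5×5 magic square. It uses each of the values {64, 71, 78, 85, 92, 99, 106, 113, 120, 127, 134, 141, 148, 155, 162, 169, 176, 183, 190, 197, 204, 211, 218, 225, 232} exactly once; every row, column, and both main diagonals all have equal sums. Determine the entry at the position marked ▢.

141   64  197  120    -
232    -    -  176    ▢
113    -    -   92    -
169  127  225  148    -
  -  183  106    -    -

99

The 25 entries sum to 3700, so each line sums to 3700/5 = 740.
From row 1, 740 − (141 + 64 + 197 + 120) gives (1,5) = 218.
Row 4 needs 740; the known cells sum to 669, so (4,5) = 71.
From column 1, 740 − (141 + 232 + 113 + 169) gives (5,1) = 85.
From column 4, 740 − (120 + 176 + 92 + 148) gives (5,4) = 204.
From anti-diagonal, 740 − (218 + 176 + 127 + 85) gives (3,3) = 134.
Using row 5: 85 + 183 + 106 + 204 + ? → (5,5) = 740 − 578 = 162.
Column 3 must total 740; the given cells sum to 662, so (2,3) = 78.
Main diagonal must total 740; the given cells sum to 585, so (2,2) = 155.
The remaining cell in row 2 is (2,5) = 740 − 641 = 99.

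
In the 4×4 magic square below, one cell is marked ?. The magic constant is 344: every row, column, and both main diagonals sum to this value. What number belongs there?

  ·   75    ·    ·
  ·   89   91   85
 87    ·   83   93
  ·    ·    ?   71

97

From row 2, 344 − (89 + 91 + 85) gives (2,1) = 79.
Using row 3: 87 + 83 + 93 + ? → (3,2) = 344 − 263 = 81.
Column 2: 75 + 89 + 81 + ? = 344, so (4,2) = 99.
The remaining cell in column 4 is (1,4) = 344 − 249 = 95.
Using main diagonal: 89 + 83 + 71 + ? → (1,1) = 344 − 243 = 101.
The remaining cell in anti-diagonal is (4,1) = 344 − 267 = 77.
The remaining cell in row 1 is (1,3) = 344 − 271 = 73.
The remaining cell in row 4 is (4,3) = 344 − 247 = 97.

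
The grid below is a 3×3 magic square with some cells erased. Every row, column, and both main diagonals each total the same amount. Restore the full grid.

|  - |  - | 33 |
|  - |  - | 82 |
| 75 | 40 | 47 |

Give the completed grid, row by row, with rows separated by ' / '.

Row 3 is already complete: 75 + 40 + 47 = 162, so that is the magic constant.
Anti-diagonal needs 162; the known cells sum to 108, so (2,2) = 54.
Row 2: 54 + 82 + ? = 162, so (2,1) = 26.
The remaining cell in column 1 is (1,1) = 162 − 101 = 61.
Column 2 must total 162; the given cells sum to 94, so (1,2) = 68.

61 68 33 / 26 54 82 / 75 40 47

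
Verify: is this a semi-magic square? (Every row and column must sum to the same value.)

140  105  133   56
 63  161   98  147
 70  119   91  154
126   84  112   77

No — row 4 sums to 399 but column 3 sums to 434.

Row 1: 140 + 105 + 133 + 56 = 434.
Row 2: 63 + 161 + 98 + 147 = 469.
Row 3: 70 + 119 + 91 + 154 = 434.
Row 4: 126 + 84 + 112 + 77 = 399.
Column 1: 140 + 63 + 70 + 126 = 399.
Column 2: 105 + 161 + 119 + 84 = 469.
Column 3: 133 + 98 + 91 + 112 = 434.
Column 4: 56 + 147 + 154 + 77 = 434.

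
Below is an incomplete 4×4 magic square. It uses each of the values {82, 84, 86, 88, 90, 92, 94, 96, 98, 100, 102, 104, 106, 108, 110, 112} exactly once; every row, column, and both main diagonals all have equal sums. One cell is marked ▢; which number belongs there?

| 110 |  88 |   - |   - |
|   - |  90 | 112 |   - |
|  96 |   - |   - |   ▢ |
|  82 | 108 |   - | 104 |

The 16 entries sum to 1552, so each line sums to 1552/4 = 388.
Using row 4: 82 + 108 + 104 + ? → (4,3) = 388 − 294 = 94.
From column 1, 388 − (110 + 96 + 82) gives (2,1) = 100.
Using column 2: 88 + 90 + 108 + ? → (3,2) = 388 − 286 = 102.
Main diagonal must total 388; the given cells sum to 304, so (3,3) = 84.
Anti-diagonal: 112 + 102 + 82 + ? = 388, so (1,4) = 92.
Using row 1: 110 + 88 + 92 + ? → (1,3) = 388 − 290 = 98.
Row 2 needs 388; the known cells sum to 302, so (2,4) = 86.
Row 3: 96 + 102 + 84 + ? = 388, so (3,4) = 106.

106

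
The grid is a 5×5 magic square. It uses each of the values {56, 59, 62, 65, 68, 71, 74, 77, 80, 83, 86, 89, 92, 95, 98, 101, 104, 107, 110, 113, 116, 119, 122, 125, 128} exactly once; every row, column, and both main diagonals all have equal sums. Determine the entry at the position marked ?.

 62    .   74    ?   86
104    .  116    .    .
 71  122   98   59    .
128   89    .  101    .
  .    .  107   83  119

125

The 25 entries sum to 2300, so each line sums to 2300/5 = 460.
The remaining cell in row 3 is (3,5) = 460 − 350 = 110.
Column 1 needs 460; the known cells sum to 365, so (5,1) = 95.
Column 3 must total 460; the given cells sum to 395, so (4,3) = 65.
Main diagonal: 62 + 98 + 101 + 119 + ? = 460, so (2,2) = 80.
Anti-diagonal must total 460; the given cells sum to 368, so (2,4) = 92.
Row 2 needs 460; the known cells sum to 392, so (2,5) = 68.
Using row 4: 128 + 89 + 65 + 101 + ? → (4,5) = 460 − 383 = 77.
Using row 5: 95 + 107 + 83 + 119 + ? → (5,2) = 460 − 404 = 56.
Column 2 must total 460; the given cells sum to 347, so (1,2) = 113.
Column 4: 92 + 59 + 101 + 83 + ? = 460, so (1,4) = 125.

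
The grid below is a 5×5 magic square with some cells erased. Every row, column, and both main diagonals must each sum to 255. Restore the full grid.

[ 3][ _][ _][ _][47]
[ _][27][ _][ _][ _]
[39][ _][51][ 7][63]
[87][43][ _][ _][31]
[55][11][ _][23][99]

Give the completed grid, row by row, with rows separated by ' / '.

The remaining cell in row 3 is (3,2) = 255 − 160 = 95.
The remaining cell in row 5 is (5,3) = 255 − 188 = 67.
From column 1, 255 − (3 + 39 + 87 + 55) gives (2,1) = 71.
Using column 2: 27 + 95 + 43 + 11 + ? → (1,2) = 255 − 176 = 79.
Column 5: 47 + 63 + 31 + 99 + ? = 255, so (2,5) = 15.
Main diagonal: 3 + 27 + 51 + 99 + ? = 255, so (4,4) = 75.
Anti-diagonal needs 255; the known cells sum to 196, so (2,4) = 59.
From row 2, 255 − (71 + 27 + 59 + 15) gives (2,3) = 83.
Row 4 needs 255; the known cells sum to 236, so (4,3) = 19.
Using column 3: 83 + 51 + 19 + 67 + ? → (1,3) = 255 − 220 = 35.
Column 4 must total 255; the given cells sum to 164, so (1,4) = 91.

3 79 35 91 47 / 71 27 83 59 15 / 39 95 51 7 63 / 87 43 19 75 31 / 55 11 67 23 99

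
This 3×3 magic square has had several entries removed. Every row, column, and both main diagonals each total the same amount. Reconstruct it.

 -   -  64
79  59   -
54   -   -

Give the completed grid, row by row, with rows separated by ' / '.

44 69 64 / 79 59 39 / 54 49 74

Anti-diagonal is already complete: 64 + 59 + 54 = 177, so that is the magic constant.
Using row 2: 79 + 59 + ? → (2,3) = 177 − 138 = 39.
Column 1: 79 + 54 + ? = 177, so (1,1) = 44.
Column 3 needs 177; the known cells sum to 103, so (3,3) = 74.
Using row 1: 44 + 64 + ? → (1,2) = 177 − 108 = 69.
From row 3, 177 − (54 + 74) gives (3,2) = 49.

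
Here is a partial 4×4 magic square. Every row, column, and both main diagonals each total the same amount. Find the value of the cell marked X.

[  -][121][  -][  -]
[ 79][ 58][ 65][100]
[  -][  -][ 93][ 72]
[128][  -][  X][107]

30

Row 2 is complete and sums to 302; that is the magic constant.
From column 4, 302 − (100 + 72 + 107) gives (1,4) = 23.
Main diagonal needs 302; the known cells sum to 258, so (1,1) = 44.
From anti-diagonal, 302 − (23 + 65 + 128) gives (3,2) = 86.
From row 1, 302 − (44 + 121 + 23) gives (1,3) = 114.
Row 3 needs 302; the known cells sum to 251, so (3,1) = 51.
Column 2: 121 + 58 + 86 + ? = 302, so (4,2) = 37.
Using column 3: 114 + 65 + 93 + ? → (4,3) = 302 − 272 = 30.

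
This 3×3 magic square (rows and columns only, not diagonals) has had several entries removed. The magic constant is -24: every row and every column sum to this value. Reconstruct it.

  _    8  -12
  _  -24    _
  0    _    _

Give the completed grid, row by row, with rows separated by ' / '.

-20 8 -12 / -4 -24 4 / 0 -8 -16

Row 1 must total -24; the given cells sum to -4, so (1,1) = -20.
Column 1 must total -24; the given cells sum to -20, so (2,1) = -4.
The remaining cell in column 2 is (3,2) = -24 − (-16) = -8.
Row 2 must total -24; the given cells sum to -28, so (2,3) = 4.
Using row 3: 0 + (-8) + ? → (3,3) = -24 − (-8) = -16.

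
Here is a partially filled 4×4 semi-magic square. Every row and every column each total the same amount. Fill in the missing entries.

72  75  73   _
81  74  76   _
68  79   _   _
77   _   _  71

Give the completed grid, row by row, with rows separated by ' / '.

72 75 73 78 / 81 74 76 67 / 68 79 69 82 / 77 70 80 71

Column 1 is already complete: 72 + 81 + 68 + 77 = 298, so that is the magic constant.
Using row 1: 72 + 75 + 73 + ? → (1,4) = 298 − 220 = 78.
From row 2, 298 − (81 + 74 + 76) gives (2,4) = 67.
Column 2 needs 298; the known cells sum to 228, so (4,2) = 70.
The remaining cell in column 4 is (3,4) = 298 − 216 = 82.
Row 3: 68 + 79 + 82 + ? = 298, so (3,3) = 69.
Row 4 needs 298; the known cells sum to 218, so (4,3) = 80.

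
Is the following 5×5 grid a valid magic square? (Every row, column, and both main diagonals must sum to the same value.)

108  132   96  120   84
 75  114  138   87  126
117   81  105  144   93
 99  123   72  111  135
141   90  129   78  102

Row 1: 108 + 132 + 96 + 120 + 84 = 540.
Row 2: 75 + 114 + 138 + 87 + 126 = 540.
Row 3: 117 + 81 + 105 + 144 + 93 = 540.
Row 4: 99 + 123 + 72 + 111 + 135 = 540.
Row 5: 141 + 90 + 129 + 78 + 102 = 540.
Column 1: 108 + 75 + 117 + 99 + 141 = 540.
Column 2: 132 + 114 + 81 + 123 + 90 = 540.
Column 3: 96 + 138 + 105 + 72 + 129 = 540.
Column 4: 120 + 87 + 144 + 111 + 78 = 540.
Column 5: 84 + 126 + 93 + 135 + 102 = 540.
Main diagonal: 108 + 114 + 105 + 111 + 102 = 540.
Anti-diagonal: 84 + 87 + 105 + 123 + 141 = 540.
All lines sum to 540.

Yes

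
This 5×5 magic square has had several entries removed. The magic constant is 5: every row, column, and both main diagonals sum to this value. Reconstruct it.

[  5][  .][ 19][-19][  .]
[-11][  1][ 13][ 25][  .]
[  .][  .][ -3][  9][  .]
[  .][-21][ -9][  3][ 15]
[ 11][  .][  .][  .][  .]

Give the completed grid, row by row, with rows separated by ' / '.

Row 2: -11 + 1 + 13 + 25 + ? = 5, so (2,5) = -23.
Row 4: -21 + (-9) + 3 + 15 + ? = 5, so (4,1) = 17.
Using column 1: 5 + (-11) + 17 + 11 + ? → (3,1) = 5 − 22 = -17.
Column 3 must total 5; the given cells sum to 20, so (5,3) = -15.
The remaining cell in column 4 is (5,4) = 5 − 18 = -13.
The remaining cell in main diagonal is (5,5) = 5 − 6 = -1.
Anti-diagonal must total 5; the given cells sum to 12, so (1,5) = -7.
Row 1 needs 5; the known cells sum to -2, so (1,2) = 7.
Row 5 needs 5; the known cells sum to -18, so (5,2) = 23.
Using column 2: 7 + 1 + (-21) + 23 + ? → (3,2) = 5 − 10 = -5.
The remaining cell in column 5 is (3,5) = 5 − (-16) = 21.

5 7 19 -19 -7 / -11 1 13 25 -23 / -17 -5 -3 9 21 / 17 -21 -9 3 15 / 11 23 -15 -13 -1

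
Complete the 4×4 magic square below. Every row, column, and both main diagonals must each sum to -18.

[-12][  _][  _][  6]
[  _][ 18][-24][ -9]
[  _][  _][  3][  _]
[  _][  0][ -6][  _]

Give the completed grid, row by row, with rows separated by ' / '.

Using row 2: 18 + (-24) + (-9) + ? → (2,1) = -18 − (-15) = -3.
From column 3, -18 − (-24 + 3 + (-6)) gives (1,3) = 9.
From main diagonal, -18 − (-12 + 18 + 3) gives (4,4) = -27.
Row 1 must total -18; the given cells sum to 3, so (1,2) = -21.
Using row 4: 0 + (-6) + (-27) + ? → (4,1) = -18 − (-33) = 15.
Column 1 must total -18; the given cells sum to 0, so (3,1) = -18.
From column 2, -18 − (-21 + 18 + 0) gives (3,2) = -15.
From column 4, -18 − (6 + (-9) + (-27)) gives (3,4) = 12.

-12 -21 9 6 / -3 18 -24 -9 / -18 -15 3 12 / 15 0 -6 -27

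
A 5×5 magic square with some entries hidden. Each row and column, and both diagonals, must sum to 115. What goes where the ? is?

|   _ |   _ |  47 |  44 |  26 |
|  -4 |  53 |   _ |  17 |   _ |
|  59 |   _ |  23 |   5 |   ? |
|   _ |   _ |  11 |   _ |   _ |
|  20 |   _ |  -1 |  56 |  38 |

Row 5 needs 115; the known cells sum to 113, so (5,2) = 2.
The remaining cell in column 3 is (2,3) = 115 − 80 = 35.
Column 4 needs 115; the known cells sum to 122, so (4,4) = -7.
Main diagonal: 53 + 23 + (-7) + 38 + ? = 115, so (1,1) = 8.
Anti-diagonal: 26 + 17 + 23 + 20 + ? = 115, so (4,2) = 29.
Row 1: 8 + 47 + 44 + 26 + ? = 115, so (1,2) = -10.
From row 2, 115 − (-4 + 53 + 35 + 17) gives (2,5) = 14.
Using column 1: 8 + (-4) + 59 + 20 + ? → (4,1) = 115 − 83 = 32.
The remaining cell in column 2 is (3,2) = 115 − 74 = 41.
From row 3, 115 − (59 + 41 + 23 + 5) gives (3,5) = -13.

-13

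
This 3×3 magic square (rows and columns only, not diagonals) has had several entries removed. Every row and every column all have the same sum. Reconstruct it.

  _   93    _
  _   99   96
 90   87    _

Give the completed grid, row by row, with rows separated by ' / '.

Column 2 is already complete: 93 + 99 + 87 = 279, so that is the magic constant.
Row 2: 99 + 96 + ? = 279, so (2,1) = 84.
Row 3 needs 279; the known cells sum to 177, so (3,3) = 102.
The remaining cell in column 1 is (1,1) = 279 − 174 = 105.
Column 3 must total 279; the given cells sum to 198, so (1,3) = 81.

105 93 81 / 84 99 96 / 90 87 102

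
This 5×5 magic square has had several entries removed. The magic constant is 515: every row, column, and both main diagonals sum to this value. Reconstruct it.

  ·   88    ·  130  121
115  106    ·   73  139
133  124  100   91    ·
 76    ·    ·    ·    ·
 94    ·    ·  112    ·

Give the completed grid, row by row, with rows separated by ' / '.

97 88 79 130 121 / 115 106 82 73 139 / 133 124 100 91 67 / 76 127 118 109 85 / 94 70 136 112 103

The remaining cell in row 2 is (2,3) = 515 − 433 = 82.
Row 3 needs 515; the known cells sum to 448, so (3,5) = 67.
From column 1, 515 − (115 + 133 + 76 + 94) gives (1,1) = 97.
The remaining cell in column 4 is (4,4) = 515 − 406 = 109.
Main diagonal must total 515; the given cells sum to 412, so (5,5) = 103.
The remaining cell in anti-diagonal is (4,2) = 515 − 388 = 127.
Using row 1: 97 + 88 + 130 + 121 + ? → (1,3) = 515 − 436 = 79.
Column 2 needs 515; the known cells sum to 445, so (5,2) = 70.
The remaining cell in column 5 is (4,5) = 515 − 430 = 85.
Row 4: 76 + 127 + 109 + 85 + ? = 515, so (4,3) = 118.
Row 5 needs 515; the known cells sum to 379, so (5,3) = 136.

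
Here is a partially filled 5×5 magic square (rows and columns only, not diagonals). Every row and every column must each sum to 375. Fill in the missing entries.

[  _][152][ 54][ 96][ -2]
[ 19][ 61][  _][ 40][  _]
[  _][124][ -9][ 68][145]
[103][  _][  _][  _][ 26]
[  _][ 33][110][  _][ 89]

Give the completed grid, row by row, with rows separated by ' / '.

Using row 1: 152 + 54 + 96 + (-2) + ? → (1,1) = 375 − 300 = 75.
From row 3, 375 − (124 + (-9) + 68 + 145) gives (3,1) = 47.
From column 1, 375 − (75 + 19 + 47 + 103) gives (5,1) = 131.
Column 2: 152 + 61 + 124 + 33 + ? = 375, so (4,2) = 5.
Using column 5: -2 + 145 + 26 + 89 + ? → (2,5) = 375 − 258 = 117.
The remaining cell in row 2 is (2,3) = 375 − 237 = 138.
From row 5, 375 − (131 + 33 + 110 + 89) gives (5,4) = 12.
Column 3 needs 375; the known cells sum to 293, so (4,3) = 82.
From column 4, 375 − (96 + 40 + 68 + 12) gives (4,4) = 159.

75 152 54 96 -2 / 19 61 138 40 117 / 47 124 -9 68 145 / 103 5 82 159 26 / 131 33 110 12 89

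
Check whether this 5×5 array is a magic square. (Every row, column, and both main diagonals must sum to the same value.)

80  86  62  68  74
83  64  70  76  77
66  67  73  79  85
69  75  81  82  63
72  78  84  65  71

Row 1: 80 + 86 + 62 + 68 + 74 = 370.
Row 2: 83 + 64 + 70 + 76 + 77 = 370.
Row 3: 66 + 67 + 73 + 79 + 85 = 370.
Row 4: 69 + 75 + 81 + 82 + 63 = 370.
Row 5: 72 + 78 + 84 + 65 + 71 = 370.
Column 1: 80 + 83 + 66 + 69 + 72 = 370.
Column 2: 86 + 64 + 67 + 75 + 78 = 370.
Column 3: 62 + 70 + 73 + 81 + 84 = 370.
Column 4: 68 + 76 + 79 + 82 + 65 = 370.
Column 5: 74 + 77 + 85 + 63 + 71 = 370.
Main diagonal: 80 + 64 + 73 + 82 + 71 = 370.
Anti-diagonal: 74 + 76 + 73 + 75 + 72 = 370.
All lines sum to 370.

Yes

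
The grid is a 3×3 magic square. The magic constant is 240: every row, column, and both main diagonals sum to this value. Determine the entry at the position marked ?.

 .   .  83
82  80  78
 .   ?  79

84

Main diagonal must total 240; the given cells sum to 159, so (1,1) = 81.
The remaining cell in anti-diagonal is (3,1) = 240 − 163 = 77.
Using row 1: 81 + 83 + ? → (1,2) = 240 − 164 = 76.
From row 3, 240 − (77 + 79) gives (3,2) = 84.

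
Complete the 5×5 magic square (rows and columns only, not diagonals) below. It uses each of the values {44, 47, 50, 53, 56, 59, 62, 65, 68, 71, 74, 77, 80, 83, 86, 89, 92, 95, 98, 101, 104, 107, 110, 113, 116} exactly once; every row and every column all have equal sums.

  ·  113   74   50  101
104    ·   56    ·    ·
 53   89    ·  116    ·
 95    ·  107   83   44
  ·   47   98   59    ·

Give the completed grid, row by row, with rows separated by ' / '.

62 113 74 50 101 / 104 80 56 92 68 / 53 89 65 116 77 / 95 71 107 83 44 / 86 47 98 59 110

The 25 entries sum to 2000, so each line sums to 2000/5 = 400.
The remaining cell in row 1 is (1,1) = 400 − 338 = 62.
From row 4, 400 − (95 + 107 + 83 + 44) gives (4,2) = 71.
From column 1, 400 − (62 + 104 + 53 + 95) gives (5,1) = 86.
Using column 2: 113 + 89 + 71 + 47 + ? → (2,2) = 400 − 320 = 80.
Column 3: 74 + 56 + 107 + 98 + ? = 400, so (3,3) = 65.
Column 4 needs 400; the known cells sum to 308, so (2,4) = 92.
Using row 2: 104 + 80 + 56 + 92 + ? → (2,5) = 400 − 332 = 68.
Using row 3: 53 + 89 + 65 + 116 + ? → (3,5) = 400 − 323 = 77.
Row 5 must total 400; the given cells sum to 290, so (5,5) = 110.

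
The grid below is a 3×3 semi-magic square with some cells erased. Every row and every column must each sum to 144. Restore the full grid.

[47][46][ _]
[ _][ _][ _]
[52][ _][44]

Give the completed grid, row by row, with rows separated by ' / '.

47 46 51 / 45 50 49 / 52 48 44

Row 1: 47 + 46 + ? = 144, so (1,3) = 51.
The remaining cell in row 3 is (3,2) = 144 − 96 = 48.
Column 1: 47 + 52 + ? = 144, so (2,1) = 45.
Column 2 must total 144; the given cells sum to 94, so (2,2) = 50.
The remaining cell in column 3 is (2,3) = 144 − 95 = 49.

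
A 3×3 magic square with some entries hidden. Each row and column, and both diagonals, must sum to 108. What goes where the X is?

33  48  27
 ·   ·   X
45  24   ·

42

Using row 3: 45 + 24 + ? → (3,3) = 108 − 69 = 39.
From column 1, 108 − (33 + 45) gives (2,1) = 30.
Column 2: 48 + 24 + ? = 108, so (2,2) = 36.
From column 3, 108 − (27 + 39) gives (2,3) = 42.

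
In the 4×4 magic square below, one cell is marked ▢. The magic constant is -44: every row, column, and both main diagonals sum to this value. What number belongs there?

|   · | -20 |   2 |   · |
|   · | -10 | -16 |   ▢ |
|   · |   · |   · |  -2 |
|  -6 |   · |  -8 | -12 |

The remaining cell in row 4 is (4,2) = -44 − (-26) = -18.
Column 2 must total -44; the given cells sum to -48, so (3,2) = 4.
Column 3 must total -44; the given cells sum to -22, so (3,3) = -22.
Main diagonal must total -44; the given cells sum to -44, so (1,1) = 0.
Anti-diagonal needs -44; the known cells sum to -18, so (1,4) = -26.
Row 3 must total -44; the given cells sum to -20, so (3,1) = -24.
Column 1 needs -44; the known cells sum to -30, so (2,1) = -14.
Column 4 must total -44; the given cells sum to -40, so (2,4) = -4.

-4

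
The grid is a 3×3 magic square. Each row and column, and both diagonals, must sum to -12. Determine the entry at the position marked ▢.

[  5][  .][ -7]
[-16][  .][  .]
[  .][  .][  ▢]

-13

Using row 1: 5 + (-7) + ? → (1,2) = -12 − (-2) = -10.
Using column 1: 5 + (-16) + ? → (3,1) = -12 − (-11) = -1.
Anti-diagonal must total -12; the given cells sum to -8, so (2,2) = -4.
Using row 2: -16 + (-4) + ? → (2,3) = -12 − (-20) = 8.
Using column 2: -10 + (-4) + ? → (3,2) = -12 − (-14) = 2.
Column 3 must total -12; the given cells sum to 1, so (3,3) = -13.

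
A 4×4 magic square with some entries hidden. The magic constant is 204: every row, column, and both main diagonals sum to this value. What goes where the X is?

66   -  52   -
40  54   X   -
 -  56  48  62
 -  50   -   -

46

Row 3 must total 204; the given cells sum to 166, so (3,1) = 38.
The remaining cell in column 1 is (4,1) = 204 − 144 = 60.
Using column 2: 54 + 56 + 50 + ? → (1,2) = 204 − 160 = 44.
Main diagonal needs 204; the known cells sum to 168, so (4,4) = 36.
Row 1 must total 204; the given cells sum to 162, so (1,4) = 42.
From row 4, 204 − (60 + 50 + 36) gives (4,3) = 58.
Column 3 must total 204; the given cells sum to 158, so (2,3) = 46.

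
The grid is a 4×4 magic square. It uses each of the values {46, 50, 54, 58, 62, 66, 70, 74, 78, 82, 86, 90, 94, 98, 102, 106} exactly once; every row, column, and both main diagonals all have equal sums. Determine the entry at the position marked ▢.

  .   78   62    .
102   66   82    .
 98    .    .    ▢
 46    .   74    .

The 16 entries sum to 1216, so each line sums to 1216/4 = 304.
Using row 2: 102 + 66 + 82 + ? → (2,4) = 304 − 250 = 54.
From column 1, 304 − (102 + 98 + 46) gives (1,1) = 58.
Column 3 must total 304; the given cells sum to 218, so (3,3) = 86.
Using main diagonal: 58 + 66 + 86 + ? → (4,4) = 304 − 210 = 94.
From row 1, 304 − (58 + 78 + 62) gives (1,4) = 106.
Row 4 must total 304; the given cells sum to 214, so (4,2) = 90.
Column 2 needs 304; the known cells sum to 234, so (3,2) = 70.
From column 4, 304 − (106 + 54 + 94) gives (3,4) = 50.

50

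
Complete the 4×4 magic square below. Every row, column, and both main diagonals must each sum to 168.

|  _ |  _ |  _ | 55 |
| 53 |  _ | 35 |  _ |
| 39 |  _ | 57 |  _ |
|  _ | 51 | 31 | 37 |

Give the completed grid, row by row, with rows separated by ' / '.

27 41 45 55 / 53 47 35 33 / 39 29 57 43 / 49 51 31 37

Using row 4: 51 + 31 + 37 + ? → (4,1) = 168 − 119 = 49.
Using column 1: 53 + 39 + 49 + ? → (1,1) = 168 − 141 = 27.
Using column 3: 35 + 57 + 31 + ? → (1,3) = 168 − 123 = 45.
The remaining cell in main diagonal is (2,2) = 168 − 121 = 47.
Anti-diagonal: 55 + 35 + 49 + ? = 168, so (3,2) = 29.
From row 1, 168 − (27 + 45 + 55) gives (1,2) = 41.
Row 2: 53 + 47 + 35 + ? = 168, so (2,4) = 33.
The remaining cell in row 3 is (3,4) = 168 − 125 = 43.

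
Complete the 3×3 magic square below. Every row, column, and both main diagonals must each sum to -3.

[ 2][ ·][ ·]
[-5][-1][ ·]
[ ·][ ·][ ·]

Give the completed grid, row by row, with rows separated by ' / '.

The remaining cell in row 2 is (2,3) = -3 − (-6) = 3.
Column 1 must total -3; the given cells sum to -3, so (3,1) = 0.
Main diagonal must total -3; the given cells sum to 1, so (3,3) = -4.
The remaining cell in anti-diagonal is (1,3) = -3 − (-1) = -2.
Row 1: 2 + (-2) + ? = -3, so (1,2) = -3.
Row 3: 0 + (-4) + ? = -3, so (3,2) = 1.

2 -3 -2 / -5 -1 3 / 0 1 -4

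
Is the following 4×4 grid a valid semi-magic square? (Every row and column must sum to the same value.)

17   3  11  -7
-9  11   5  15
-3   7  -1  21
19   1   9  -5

No — column 2 sums to 22 but row 1 sums to 24.

Row 1: 17 + 3 + 11 + (-7) = 24.
Row 2: -9 + 11 + 5 + 15 = 22.
Row 3: -3 + 7 + (-1) + 21 = 24.
Row 4: 19 + 1 + 9 + (-5) = 24.
Column 1: 17 + (-9) + (-3) + 19 = 24.
Column 2: 3 + 11 + 7 + 1 = 22.
Column 3: 11 + 5 + (-1) + 9 = 24.
Column 4: -7 + 15 + 21 + (-5) = 24.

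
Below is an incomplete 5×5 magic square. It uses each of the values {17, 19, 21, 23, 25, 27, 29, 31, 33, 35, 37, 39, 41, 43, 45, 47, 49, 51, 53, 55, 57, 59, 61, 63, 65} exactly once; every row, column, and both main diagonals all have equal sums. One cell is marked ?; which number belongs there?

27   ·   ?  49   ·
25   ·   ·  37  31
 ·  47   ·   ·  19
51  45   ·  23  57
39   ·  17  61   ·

65

The 25 entries sum to 1025, so each line sums to 1025/5 = 205.
From row 4, 205 − (51 + 45 + 23 + 57) gives (4,3) = 29.
From column 1, 205 − (27 + 25 + 51 + 39) gives (3,1) = 63.
Column 4: 49 + 37 + 23 + 61 + ? = 205, so (3,4) = 35.
Row 3 needs 205; the known cells sum to 164, so (3,3) = 41.
Anti-diagonal: 37 + 41 + 45 + 39 + ? = 205, so (1,5) = 43.
Column 5 must total 205; the given cells sum to 150, so (5,5) = 55.
Using main diagonal: 27 + 41 + 23 + 55 + ? → (2,2) = 205 − 146 = 59.
From row 2, 205 − (25 + 59 + 37 + 31) gives (2,3) = 53.
From row 5, 205 − (39 + 17 + 61 + 55) gives (5,2) = 33.
Column 2 must total 205; the given cells sum to 184, so (1,2) = 21.
From column 3, 205 − (53 + 41 + 29 + 17) gives (1,3) = 65.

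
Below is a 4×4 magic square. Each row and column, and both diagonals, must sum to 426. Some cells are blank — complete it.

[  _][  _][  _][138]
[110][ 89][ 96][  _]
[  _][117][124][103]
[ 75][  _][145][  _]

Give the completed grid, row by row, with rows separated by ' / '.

Row 2 needs 426; the known cells sum to 295, so (2,4) = 131.
Row 3 must total 426; the given cells sum to 344, so (3,1) = 82.
Using column 1: 110 + 82 + 75 + ? → (1,1) = 426 − 267 = 159.
Column 3 must total 426; the given cells sum to 365, so (1,3) = 61.
Column 4 needs 426; the known cells sum to 372, so (4,4) = 54.
Row 1 must total 426; the given cells sum to 358, so (1,2) = 68.
The remaining cell in row 4 is (4,2) = 426 − 274 = 152.

159 68 61 138 / 110 89 96 131 / 82 117 124 103 / 75 152 145 54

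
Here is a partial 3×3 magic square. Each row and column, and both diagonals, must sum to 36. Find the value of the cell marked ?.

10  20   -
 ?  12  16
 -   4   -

Row 1 needs 36; the known cells sum to 30, so (1,3) = 6.
Row 2: 12 + 16 + ? = 36, so (2,1) = 8.

8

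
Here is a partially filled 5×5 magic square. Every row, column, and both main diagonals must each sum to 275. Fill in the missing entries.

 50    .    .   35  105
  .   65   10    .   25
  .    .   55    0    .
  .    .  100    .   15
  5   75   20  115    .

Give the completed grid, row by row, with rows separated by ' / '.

50 -5 90 35 105 / 95 65 10 80 25 / 40 110 55 0 70 / 85 30 100 45 15 / 5 75 20 115 60

The remaining cell in row 5 is (5,5) = 275 − 215 = 60.
Using column 3: 10 + 55 + 100 + 20 + ? → (1,3) = 275 − 185 = 90.
Using column 5: 105 + 25 + 15 + 60 + ? → (3,5) = 275 − 205 = 70.
Using main diagonal: 50 + 65 + 55 + 60 + ? → (4,4) = 275 − 230 = 45.
Row 1: 50 + 90 + 35 + 105 + ? = 275, so (1,2) = -5.
Column 4 needs 275; the known cells sum to 195, so (2,4) = 80.
From anti-diagonal, 275 − (105 + 80 + 55 + 5) gives (4,2) = 30.
Row 2 needs 275; the known cells sum to 180, so (2,1) = 95.
Row 4 must total 275; the given cells sum to 190, so (4,1) = 85.
Column 1 needs 275; the known cells sum to 235, so (3,1) = 40.
Column 2 needs 275; the known cells sum to 165, so (3,2) = 110.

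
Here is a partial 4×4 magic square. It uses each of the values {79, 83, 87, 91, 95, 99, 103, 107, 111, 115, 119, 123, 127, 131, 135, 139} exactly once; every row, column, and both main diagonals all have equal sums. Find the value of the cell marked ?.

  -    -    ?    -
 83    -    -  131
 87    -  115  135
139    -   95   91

The 16 entries sum to 1744, so each line sums to 1744/4 = 436.
Row 3 must total 436; the given cells sum to 337, so (3,2) = 99.
Row 4: 139 + 95 + 91 + ? = 436, so (4,2) = 111.
Using column 1: 83 + 87 + 139 + ? → (1,1) = 436 − 309 = 127.
Column 4 needs 436; the known cells sum to 357, so (1,4) = 79.
Main diagonal must total 436; the given cells sum to 333, so (2,2) = 103.
Using anti-diagonal: 79 + 99 + 139 + ? → (2,3) = 436 − 317 = 119.
The remaining cell in column 2 is (1,2) = 436 − 313 = 123.
Column 3: 119 + 115 + 95 + ? = 436, so (1,3) = 107.

107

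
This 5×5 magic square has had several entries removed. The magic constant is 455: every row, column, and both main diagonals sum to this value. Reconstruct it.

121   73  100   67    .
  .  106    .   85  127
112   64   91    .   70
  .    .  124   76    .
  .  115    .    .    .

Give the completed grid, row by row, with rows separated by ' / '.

121 73 100 67 94 / 79 106 58 85 127 / 112 64 91 118 70 / 55 97 124 76 103 / 88 115 82 109 61

Row 1 must total 455; the given cells sum to 361, so (1,5) = 94.
From row 3, 455 − (112 + 64 + 91 + 70) gives (3,4) = 118.
Column 2 must total 455; the given cells sum to 358, so (4,2) = 97.
Using column 4: 67 + 85 + 118 + 76 + ? → (5,4) = 455 − 346 = 109.
Main diagonal: 121 + 106 + 91 + 76 + ? = 455, so (5,5) = 61.
The remaining cell in anti-diagonal is (5,1) = 455 − 367 = 88.
Row 5 must total 455; the given cells sum to 373, so (5,3) = 82.
Using column 3: 100 + 91 + 124 + 82 + ? → (2,3) = 455 − 397 = 58.
Using column 5: 94 + 127 + 70 + 61 + ? → (4,5) = 455 − 352 = 103.
The remaining cell in row 2 is (2,1) = 455 − 376 = 79.
Row 4: 97 + 124 + 76 + 103 + ? = 455, so (4,1) = 55.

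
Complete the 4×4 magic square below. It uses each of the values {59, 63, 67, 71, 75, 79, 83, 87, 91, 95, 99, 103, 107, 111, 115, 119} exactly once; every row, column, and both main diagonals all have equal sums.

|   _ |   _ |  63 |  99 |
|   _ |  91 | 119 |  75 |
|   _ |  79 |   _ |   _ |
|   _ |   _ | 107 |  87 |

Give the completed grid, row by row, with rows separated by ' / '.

111 83 63 99 / 71 91 119 75 / 115 79 67 95 / 59 103 107 87

The 16 entries sum to 1424, so each line sums to 1424/4 = 356.
Row 2 must total 356; the given cells sum to 285, so (2,1) = 71.
Column 3 needs 356; the known cells sum to 289, so (3,3) = 67.
The remaining cell in column 4 is (3,4) = 356 − 261 = 95.
Using main diagonal: 91 + 67 + 87 + ? → (1,1) = 356 − 245 = 111.
Anti-diagonal: 99 + 119 + 79 + ? = 356, so (4,1) = 59.
Row 1 needs 356; the known cells sum to 273, so (1,2) = 83.
Row 3: 79 + 67 + 95 + ? = 356, so (3,1) = 115.
From row 4, 356 − (59 + 107 + 87) gives (4,2) = 103.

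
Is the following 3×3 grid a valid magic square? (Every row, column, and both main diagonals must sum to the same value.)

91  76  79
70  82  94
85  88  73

Row 1: 91 + 76 + 79 = 246.
Row 2: 70 + 82 + 94 = 246.
Row 3: 85 + 88 + 73 = 246.
Column 1: 91 + 70 + 85 = 246.
Column 2: 76 + 82 + 88 = 246.
Column 3: 79 + 94 + 73 = 246.
Main diagonal: 91 + 82 + 73 = 246.
Anti-diagonal: 79 + 82 + 85 = 246.
All lines sum to 246.

Yes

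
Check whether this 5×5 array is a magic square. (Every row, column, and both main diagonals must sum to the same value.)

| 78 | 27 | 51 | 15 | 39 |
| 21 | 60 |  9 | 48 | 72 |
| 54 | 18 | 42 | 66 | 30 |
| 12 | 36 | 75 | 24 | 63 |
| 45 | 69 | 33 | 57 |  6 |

Row 1: 78 + 27 + 51 + 15 + 39 = 210.
Row 2: 21 + 60 + 9 + 48 + 72 = 210.
Row 3: 54 + 18 + 42 + 66 + 30 = 210.
Row 4: 12 + 36 + 75 + 24 + 63 = 210.
Row 5: 45 + 69 + 33 + 57 + 6 = 210.
Column 1: 78 + 21 + 54 + 12 + 45 = 210.
Column 2: 27 + 60 + 18 + 36 + 69 = 210.
Column 3: 51 + 9 + 42 + 75 + 33 = 210.
Column 4: 15 + 48 + 66 + 24 + 57 = 210.
Column 5: 39 + 72 + 30 + 63 + 6 = 210.
Main diagonal: 78 + 60 + 42 + 24 + 6 = 210.
Anti-diagonal: 39 + 48 + 42 + 36 + 45 = 210.
All lines sum to 210.

Yes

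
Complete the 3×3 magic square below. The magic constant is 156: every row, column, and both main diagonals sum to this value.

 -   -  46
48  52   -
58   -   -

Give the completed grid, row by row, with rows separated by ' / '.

The remaining cell in row 2 is (2,3) = 156 − 100 = 56.
From column 1, 156 − (48 + 58) gives (1,1) = 50.
Column 3: 46 + 56 + ? = 156, so (3,3) = 54.
From row 1, 156 − (50 + 46) gives (1,2) = 60.
From row 3, 156 − (58 + 54) gives (3,2) = 44.

50 60 46 / 48 52 56 / 58 44 54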